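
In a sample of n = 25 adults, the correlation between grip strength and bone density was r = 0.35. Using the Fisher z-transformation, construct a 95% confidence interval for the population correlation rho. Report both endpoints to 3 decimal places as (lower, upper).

(-0.052, 0.655)

Fisher z: z_r = atanh(r) = ½·ln((1+0.35)/(1−0.35)) = 0.365444
SE(z) = 1/√(n−3) = 1/√22 = 0.213201
95% ⇒ z* = 1.960; margin = 1.960·0.213201 = 0.417874
CI on z-scale: (-0.052430, 0.783318)
Back-transform: tanh(-0.052430) = -0.052382, tanh(0.783318) = 0.654607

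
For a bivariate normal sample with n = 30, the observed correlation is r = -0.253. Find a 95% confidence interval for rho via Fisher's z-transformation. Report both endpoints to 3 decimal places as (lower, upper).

(-0.562, 0.118)

Fisher z: z_r = atanh(r) = ½·ln((1+(-0.253))/(1−(-0.253))) = -0.258615
SE(z) = 1/√(n−3) = 1/√27 = 0.192450
95% ⇒ z* = 1.960; margin = 1.960·0.192450 = 0.377202
CI on z-scale: (-0.635817, 0.118587)
Back-transform: tanh(-0.635817) = -0.562045, tanh(0.118587) = 0.118034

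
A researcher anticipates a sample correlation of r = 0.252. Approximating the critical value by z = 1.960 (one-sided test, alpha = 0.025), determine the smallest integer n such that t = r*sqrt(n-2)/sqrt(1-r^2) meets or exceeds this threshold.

Need r·√(n−2)/√(1−r²) ≥ 1.960
√(n−2) ≥ 1.960·√(1−0.063504) / 0.252 = 1.960·0.967727 / 0.252 = 7.5268
n−2 ≥ 56.6527  ⇒  n ≥ 58.6527
Smallest integer n = 59

59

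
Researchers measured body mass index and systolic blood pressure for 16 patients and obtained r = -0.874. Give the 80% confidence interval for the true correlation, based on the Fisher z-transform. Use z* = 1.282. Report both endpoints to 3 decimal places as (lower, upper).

z_r = atanh(-0.874) = -1.349774;  SE = 1/√(n−3) = 1/√13 = 0.277350
z-limits: -1.349774 ± 1.282·0.277350 = -1.349774 ± 0.355563 = [-1.705337, -0.994211]
ρ-limits: (tanh -1.705337, tanh -0.994211) = (-0.936, -0.759)

(-0.936, -0.759)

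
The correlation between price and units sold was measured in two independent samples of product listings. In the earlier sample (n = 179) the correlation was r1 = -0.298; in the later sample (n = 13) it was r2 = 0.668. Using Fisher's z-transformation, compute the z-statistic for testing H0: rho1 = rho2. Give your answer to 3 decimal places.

-3.428

Fisher z-transforms: z1 = atanh(-0.298) = -0.307323, z2 = atanh(0.668) = 0.807123; difference d = -1.114446
Var(d) = 1/176 + 1/10 = 0.0056818 + 0.1000000 = 0.1056818
z = d/√Var(d) = -1.114446 / √0.1056818 = -1.114446 / 0.325087 = -3.428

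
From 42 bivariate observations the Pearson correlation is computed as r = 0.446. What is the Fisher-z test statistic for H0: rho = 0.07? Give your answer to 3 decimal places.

z_r = atanh(0.446) = 0.479696,  z_0 = atanh(0.07) = 0.070115
SE = 1/√(n−3) = 1/√39 = 0.160128
z = (z_r − z_0)/SE = (0.479696 − 0.070115) / 0.160128 = 0.409581 / 0.160128 = 2.558

2.558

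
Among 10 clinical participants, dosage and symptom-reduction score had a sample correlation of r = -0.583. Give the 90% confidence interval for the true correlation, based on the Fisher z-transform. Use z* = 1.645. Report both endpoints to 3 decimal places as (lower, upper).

z_r = atanh(-0.583) = -0.666995;  SE = 1/√(n−3) = 1/√7 = 0.377964
z-limits: -0.666995 ± 1.645·0.377964 = -0.666995 ± 0.621751 = [-1.288746, -0.045244]
ρ-limits: (tanh -1.288746, tanh -0.045244) = (-0.859, -0.045)

(-0.859, -0.045)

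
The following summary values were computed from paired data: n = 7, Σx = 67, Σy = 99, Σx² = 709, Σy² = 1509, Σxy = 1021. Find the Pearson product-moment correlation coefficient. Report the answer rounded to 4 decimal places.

0.8553

S_xy = nΣxy − ΣxΣy = 7·1021 − 67·99 = 7147 − 6633 = 514
S_xx = nΣx² − (Σx)² = 7·709 − 67² = 4963 − 4489 = 474
S_yy = nΣy² − (Σy)² = 7·1509 − 99² = 10563 − 9801 = 762
r = S_xy / √(S_xx·S_yy) = 514 / √(474·762) = 514 / √361188 = 514 / 600.9892 = 0.8553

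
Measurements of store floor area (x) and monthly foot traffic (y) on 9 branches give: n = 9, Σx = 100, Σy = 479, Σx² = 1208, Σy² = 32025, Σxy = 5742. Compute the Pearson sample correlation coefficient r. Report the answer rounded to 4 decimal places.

Numerator: nΣxy − (Σx)(Σy) = 9·5742 − (100)(479) = 3778
Denominator: √[(nΣx²−(Σx)²)(nΣy²−(Σy)²)]
  nΣx²−(Σx)² = 9·1208 − 10000 = 872;  nΣy²−(Σy)² = 9·32025 − 229441 = 58784
  √(872·58784) = √51259648 = 7159.5843
r = 3778 / 7159.5843 = 0.5277

0.5277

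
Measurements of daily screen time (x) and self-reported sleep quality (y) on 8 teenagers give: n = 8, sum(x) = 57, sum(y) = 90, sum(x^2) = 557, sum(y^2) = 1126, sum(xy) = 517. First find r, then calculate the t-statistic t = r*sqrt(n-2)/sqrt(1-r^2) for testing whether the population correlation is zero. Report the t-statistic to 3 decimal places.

S_xy = nΣxy − ΣxΣy = 8·517 − 57·90 = 4136 − 5130 = -994
S_xx = nΣx² − (Σx)² = 8·557 − 57² = 4456 − 3249 = 1207
S_yy = nΣy² − (Σy)² = 8·1126 − 90² = 9008 − 8100 = 908
r = S_xy / √(S_xx·S_yy) = -994 / √(1207·908) = -994 / √1095956 = -994 / 1046.8792 = -0.9495
t = r·√(n−2)/√(1−r²) = -0.9495·√6 / √(1−0.901550) = -2.325791 / 0.313767 = -7.412

-7.412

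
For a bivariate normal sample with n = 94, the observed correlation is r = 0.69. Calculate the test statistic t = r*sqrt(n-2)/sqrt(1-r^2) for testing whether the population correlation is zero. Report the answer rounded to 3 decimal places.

9.144

t = r·√(n−2) / √(1−r²) with r = 0.69, n = 94
  = 0.69·√92 / √(1 − 0.4761)
  = 0.69·9.591663 / 0.723809
  = 6.618247 / 0.723809 = 9.144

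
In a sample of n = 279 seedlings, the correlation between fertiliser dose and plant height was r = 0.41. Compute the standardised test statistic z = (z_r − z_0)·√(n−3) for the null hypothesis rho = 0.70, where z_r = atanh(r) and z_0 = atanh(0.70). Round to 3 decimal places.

Fisher z: atanh(0.41) = 0.435611, atanh(0.70) = 0.867301
z = (z_r − z_0)·√(n−3) = (0.435611 − 0.867301)·√276 = -0.431690 · 16.613248 = -7.172

-7.172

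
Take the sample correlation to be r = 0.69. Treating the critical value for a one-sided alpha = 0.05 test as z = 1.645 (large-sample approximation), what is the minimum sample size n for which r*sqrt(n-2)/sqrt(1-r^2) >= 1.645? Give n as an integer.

5

Need r·√(n−2)/√(1−r²) ≥ 1.645
√(n−2) ≥ 1.645·√(1−0.4761) / 0.69 = 1.645·0.723809 / 0.69 = 1.7256
n−2 ≥ 2.9777  ⇒  n ≥ 4.9777
Smallest integer n = 5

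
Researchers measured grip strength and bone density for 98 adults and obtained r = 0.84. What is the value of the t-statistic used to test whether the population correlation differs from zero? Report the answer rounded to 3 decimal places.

1 − r² = 1 − 0.7056 = 0.2944;  √(1−r²) = 0.542586
√(n−2) = √96 = 9.797959
t = r·√(n−2)/√(1−r²) = 0.84 · 9.797959 / 0.542586 = 15.169

15.169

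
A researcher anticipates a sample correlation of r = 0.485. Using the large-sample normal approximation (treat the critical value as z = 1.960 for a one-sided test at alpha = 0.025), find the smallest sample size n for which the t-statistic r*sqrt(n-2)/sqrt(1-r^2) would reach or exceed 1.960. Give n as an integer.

r√(n−2)/√(1−r²) ≥ 1.960  ⇔  n−2 ≥ (1.960)²·(1−r²)/r²
(1−r²)/r² = (1−0.235225)/0.235225 = 3.2512
n ≥ 2 + 3.8416·3.2512 = 2 + 12.4898 = 14.4898
⌈14.4898⌉ = 15

15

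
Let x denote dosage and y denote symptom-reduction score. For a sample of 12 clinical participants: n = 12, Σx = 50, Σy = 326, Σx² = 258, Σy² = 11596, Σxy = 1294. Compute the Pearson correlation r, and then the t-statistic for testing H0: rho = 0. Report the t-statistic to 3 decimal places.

-0.560

Numerator: nΣxy − (Σx)(Σy) = 12·1294 − (50)(326) = -772
Denominator: √[(nΣx²−(Σx)²)(nΣy²−(Σy)²)]
  nΣx²−(Σx)² = 12·258 − 2500 = 596;  nΣy²−(Σy)² = 12·11596 − 106276 = 32876
  √(596·32876) = √19594096 = 4426.5219
r = -772 / 4426.5219 = -0.1744
t = r·√(n−2)/√(1−r²) = -0.1744·√10 / √(1−0.030415) = -0.551501 / 0.984675 = -0.560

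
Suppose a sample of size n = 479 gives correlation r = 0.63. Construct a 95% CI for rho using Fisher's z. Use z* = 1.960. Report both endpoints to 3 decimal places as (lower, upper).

(0.573, 0.681)

z_r = atanh(0.63) = 0.741416;  SE = 1/√(n−3) = 1/√476 = 0.045835
z-limits: 0.741416 ± 1.960·0.045835 = 0.741416 ± 0.089837 = [0.651579, 0.831253]
ρ-limits: (tanh 0.651579, tanh 0.831253) = (0.573, 0.681)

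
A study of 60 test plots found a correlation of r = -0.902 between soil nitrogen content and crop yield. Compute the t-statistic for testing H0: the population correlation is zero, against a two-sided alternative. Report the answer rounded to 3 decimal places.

-15.911

t = r·√(n−2) / √(1−r²) with r = -0.902, n = 60
  = -0.902·√58 / √(1 − 0.813604)
  = -0.902·7.615773 / 0.431736
  = -6.869427 / 0.431736 = -15.911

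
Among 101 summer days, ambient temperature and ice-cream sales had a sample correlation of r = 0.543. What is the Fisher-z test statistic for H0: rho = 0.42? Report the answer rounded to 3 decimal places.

1.591

z_r = atanh(0.543) = 0.608400,  z_0 = atanh(0.42) = 0.447692
SE = 1/√(n−3) = 1/√98 = 0.101015
z = (z_r − z_0)/SE = (0.608400 − 0.447692) / 0.101015 = 0.160708 / 0.101015 = 1.591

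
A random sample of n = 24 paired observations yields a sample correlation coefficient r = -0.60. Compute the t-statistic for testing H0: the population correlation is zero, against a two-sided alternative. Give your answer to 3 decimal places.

-3.518

1 − r² = 1 − 0.3600 = 0.6400;  √(1−r²) = 0.800000
√(n−2) = √22 = 4.690416
t = r·√(n−2)/√(1−r²) = -0.60 · 4.690416 / 0.800000 = -3.518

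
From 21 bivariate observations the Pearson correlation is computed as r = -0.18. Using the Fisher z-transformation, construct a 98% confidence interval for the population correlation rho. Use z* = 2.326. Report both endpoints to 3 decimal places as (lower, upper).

Fisher z: z_r = atanh(r) = ½·ln((1+(-0.18))/(1−(-0.18))) = -0.181983
SE(z) = 1/√(n−3) = 1/√18 = 0.235702
98% ⇒ z* = 2.326; margin = 2.326·0.235702 = 0.548243
CI on z-scale: (-0.730226, 0.366260)
Back-transform: tanh(-0.730226) = -0.623204, tanh(0.366260) = 0.350716

(-0.623, 0.351)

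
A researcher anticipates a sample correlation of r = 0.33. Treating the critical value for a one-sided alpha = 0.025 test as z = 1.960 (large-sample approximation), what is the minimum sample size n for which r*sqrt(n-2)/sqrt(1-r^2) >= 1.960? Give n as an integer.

r√(n−2)/√(1−r²) ≥ 1.960  ⇔  n−2 ≥ (1.960)²·(1−r²)/r²
(1−r²)/r² = (1−0.1089)/0.1089 = 8.1827
n ≥ 2 + 3.8416·8.1827 = 2 + 31.4347 = 33.4347
⌈33.4347⌉ = 34

34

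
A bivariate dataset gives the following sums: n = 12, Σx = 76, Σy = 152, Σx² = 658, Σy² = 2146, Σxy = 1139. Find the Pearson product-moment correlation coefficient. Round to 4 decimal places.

0.8931

S_xy = nΣxy − ΣxΣy = 12·1139 − 76·152 = 13668 − 11552 = 2116
S_xx = nΣx² − (Σx)² = 12·658 − 76² = 7896 − 5776 = 2120
S_yy = nΣy² − (Σy)² = 12·2146 − 152² = 25752 − 23104 = 2648
r = S_xy / √(S_xx·S_yy) = 2116 / √(2120·2648) = 2116 / √5613760 = 2116 / 2369.3375 = 0.8931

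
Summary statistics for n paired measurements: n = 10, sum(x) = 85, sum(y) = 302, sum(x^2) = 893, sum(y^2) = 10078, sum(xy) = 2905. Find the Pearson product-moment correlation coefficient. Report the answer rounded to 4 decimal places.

0.8365

Numerator: nΣxy − (Σx)(Σy) = 10·2905 − (85)(302) = 3380
Denominator: √[(nΣx²−(Σx)²)(nΣy²−(Σy)²)]
  nΣx²−(Σx)² = 10·893 − 7225 = 1705;  nΣy²−(Σy)² = 10·10078 − 91204 = 9576
  √(1705·9576) = √16327080 = 4040.6782
r = 3380 / 4040.6782 = 0.8365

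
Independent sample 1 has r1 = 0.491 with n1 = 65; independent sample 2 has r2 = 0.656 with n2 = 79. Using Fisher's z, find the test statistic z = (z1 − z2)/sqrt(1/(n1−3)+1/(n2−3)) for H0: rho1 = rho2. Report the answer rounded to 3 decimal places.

-1.451

z1 = atanh(0.491) = 0.537377,  z2 = atanh(0.656) = 0.785759
SE = √(1/(n1−3) + 1/(n2−3)) = √(1/62 + 1/76) = √(0.0161290 + 0.0131579) = √0.0292869 = 0.171134
z = (z1 − z2)/SE = (0.537377 − 0.785759) / 0.171134 = -0.248382 / 0.171134 = -1.451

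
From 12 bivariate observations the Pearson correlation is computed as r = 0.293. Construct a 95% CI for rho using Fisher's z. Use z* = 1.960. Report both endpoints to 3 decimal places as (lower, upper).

(-0.338, 0.742)

z_r = atanh(0.293) = 0.301845;  SE = 1/√(n−3) = 1/√9 = 0.333333
z-limits: 0.301845 ± 1.960·0.333333 = 0.301845 ± 0.653333 = [-0.351488, 0.955178]
ρ-limits: (tanh -0.351488, tanh 0.955178) = (-0.338, 0.742)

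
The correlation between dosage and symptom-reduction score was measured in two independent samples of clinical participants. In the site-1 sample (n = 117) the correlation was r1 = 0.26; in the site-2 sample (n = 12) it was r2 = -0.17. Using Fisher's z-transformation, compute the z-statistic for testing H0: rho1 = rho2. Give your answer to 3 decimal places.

1.264

z1 = atanh(0.26) = 0.266108,  z2 = atanh(-0.17) = -0.171667
SE = √(1/(n1−3) + 1/(n2−3)) = √(1/114 + 1/9) = √(0.0087719 + 0.1111111) = √0.1198830 = 0.346241
z = (z1 − z2)/SE = (0.266108 − (-0.171667)) / 0.346241 = 0.437775 / 0.346241 = 1.264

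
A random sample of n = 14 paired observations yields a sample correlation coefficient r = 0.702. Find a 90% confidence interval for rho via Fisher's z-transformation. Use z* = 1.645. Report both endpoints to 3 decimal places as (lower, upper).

Fisher z: z_r = atanh(r) = ½·ln((1+0.702)/(1−0.702)) = 0.871233
SE(z) = 1/√(n−3) = 1/√11 = 0.301511
90% ⇒ z* = 1.645; margin = 1.645·0.301511 = 0.495986
CI on z-scale: (0.375247, 1.367219)
Back-transform: tanh(0.375247) = 0.358573, tanh(1.367219) = 0.878057

(0.359, 0.878)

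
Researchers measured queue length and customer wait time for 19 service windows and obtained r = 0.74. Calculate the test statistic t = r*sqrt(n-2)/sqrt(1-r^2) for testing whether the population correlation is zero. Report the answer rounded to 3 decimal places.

1 − r² = 1 − 0.5476 = 0.4524;  √(1−r²) = 0.672607
√(n−2) = √17 = 4.123106
t = r·√(n−2)/√(1−r²) = 0.74 · 4.123106 / 0.672607 = 4.536

4.536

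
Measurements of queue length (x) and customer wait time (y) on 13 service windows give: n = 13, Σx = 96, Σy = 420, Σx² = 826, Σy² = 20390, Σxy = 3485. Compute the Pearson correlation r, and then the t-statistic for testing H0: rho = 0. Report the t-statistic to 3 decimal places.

S_xy = nΣxy − ΣxΣy = 13·3485 − 96·420 = 45305 − 40320 = 4985
S_xx = nΣx² − (Σx)² = 13·826 − 96² = 10738 − 9216 = 1522
S_yy = nΣy² − (Σy)² = 13·20390 − 420² = 265070 − 176400 = 88670
r = S_xy / √(S_xx·S_yy) = 4985 / √(1522·88670) = 4985 / √134955740 = 4985 / 11617.0452 = 0.4291
t = r·√(n−2)/√(1−r²) = 0.4291·√11 / √(1−0.184127) = 1.423164 / 0.903257 = 1.576

1.576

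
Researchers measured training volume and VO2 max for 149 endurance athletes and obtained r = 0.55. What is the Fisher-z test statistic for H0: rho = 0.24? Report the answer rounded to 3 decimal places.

4.514

Fisher z: atanh(0.55) = 0.618381, atanh(0.24) = 0.244774
z = (z_r − z_0)·√(n−3) = (0.618381 − 0.244774)·√146 = 0.373607 · 12.083046 = 4.514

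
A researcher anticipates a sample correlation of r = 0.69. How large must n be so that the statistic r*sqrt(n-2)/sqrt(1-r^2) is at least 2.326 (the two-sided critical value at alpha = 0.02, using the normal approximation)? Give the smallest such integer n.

r√(n−2)/√(1−r²) ≥ 2.326  ⇔  n−2 ≥ (2.326)²·(1−r²)/r²
(1−r²)/r² = (1−0.4761)/0.4761 = 1.1004
n ≥ 2 + 5.410276·1.1004 = 2 + 5.9535 = 7.9535
⌈7.9535⌉ = 8

8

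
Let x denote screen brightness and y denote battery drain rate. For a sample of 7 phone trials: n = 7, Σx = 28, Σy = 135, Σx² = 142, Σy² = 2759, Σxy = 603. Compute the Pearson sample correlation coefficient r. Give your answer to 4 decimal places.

0.9226

Numerator: nΣxy − (Σx)(Σy) = 7·603 − (28)(135) = 441
Denominator: √[(nΣx²−(Σx)²)(nΣy²−(Σy)²)]
  nΣx²−(Σx)² = 7·142 − 784 = 210;  nΣy²−(Σy)² = 7·2759 − 18225 = 1088
  √(210·1088) = √228480 = 477.9958
r = 441 / 477.9958 = 0.9226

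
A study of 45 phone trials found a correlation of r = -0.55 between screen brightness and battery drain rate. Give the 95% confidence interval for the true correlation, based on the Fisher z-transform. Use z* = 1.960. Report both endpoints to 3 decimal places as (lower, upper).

(-0.726, -0.306)

Fisher z: z_r = atanh(r) = ½·ln((1+(-0.55))/(1−(-0.55))) = -0.618381
SE(z) = 1/√(n−3) = 1/√42 = 0.154303
95% ⇒ z* = 1.960; margin = 1.960·0.154303 = 0.302434
CI on z-scale: (-0.920815, -0.315947)
Back-transform: tanh(-0.920815) = -0.726283, tanh(-0.315947) = -0.305838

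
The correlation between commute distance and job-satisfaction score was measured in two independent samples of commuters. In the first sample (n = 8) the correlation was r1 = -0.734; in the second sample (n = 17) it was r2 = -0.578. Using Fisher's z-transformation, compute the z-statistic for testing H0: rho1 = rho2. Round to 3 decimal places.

z1 = atanh(-0.734) = -0.937345,  z2 = atanh(-0.578) = -0.659454
SE = √(1/(n1−3) + 1/(n2−3)) = √(1/5 + 1/14) = √(0.2000000 + 0.0714286) = √0.2714286 = 0.520988
z = (z1 − z2)/SE = (-0.937345 − (-0.659454)) / 0.520988 = -0.277891 / 0.520988 = -0.533

-0.533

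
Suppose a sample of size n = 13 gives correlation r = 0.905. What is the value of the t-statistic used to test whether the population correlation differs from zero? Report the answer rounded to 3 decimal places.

1 − r² = 1 − 0.819025 = 0.180975;  √(1−r²) = 0.425412
√(n−2) = √11 = 3.316625
t = r·√(n−2)/√(1−r²) = 0.905 · 3.316625 / 0.425412 = 7.056

7.056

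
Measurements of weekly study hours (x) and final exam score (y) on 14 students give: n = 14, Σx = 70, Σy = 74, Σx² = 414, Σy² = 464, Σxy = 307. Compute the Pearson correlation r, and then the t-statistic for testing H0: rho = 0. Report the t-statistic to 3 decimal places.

S_xy = nΣxy − ΣxΣy = 14·307 − 70·74 = 4298 − 5180 = -882
S_xx = nΣx² − (Σx)² = 14·414 − 70² = 5796 − 4900 = 896
S_yy = nΣy² − (Σy)² = 14·464 − 74² = 6496 − 5476 = 1020
r = S_xy / √(S_xx·S_yy) = -882 / √(896·1020) = -882 / √913920 = -882 / 955.9916 = -0.9226
t = r·√(n−2)/√(1−r²) = -0.9226·√12 / √(1−0.851191) = -3.195980 / 0.385758 = -8.285

-8.285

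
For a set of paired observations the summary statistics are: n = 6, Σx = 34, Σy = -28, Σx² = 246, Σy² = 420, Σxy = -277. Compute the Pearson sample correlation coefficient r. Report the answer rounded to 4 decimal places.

S_xy = nΣxy − ΣxΣy = 6·(-277) − 34·(-28) = -1662 − (-952) = -710
S_xx = nΣx² − (Σx)² = 6·246 − 34² = 1476 − 1156 = 320
S_yy = nΣy² − (Σy)² = 6·420 − (-28)² = 2520 − 784 = 1736
r = S_xy / √(S_xx·S_yy) = -710 / √(320·1736) = -710 / √555520 = -710 / 745.3321 = -0.9526

-0.9526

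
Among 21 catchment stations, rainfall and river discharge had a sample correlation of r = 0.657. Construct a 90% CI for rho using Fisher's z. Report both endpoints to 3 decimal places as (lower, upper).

z_r = atanh(0.657) = 0.787517;  SE = 1/√(n−3) = 1/√18 = 0.235702
z-limits: 0.787517 ± 1.645·0.235702 = 0.787517 ± 0.387730 = [0.399787, 1.175247]
ρ-limits: (tanh 0.399787, tanh 1.175247) = (0.380, 0.826)

(0.380, 0.826)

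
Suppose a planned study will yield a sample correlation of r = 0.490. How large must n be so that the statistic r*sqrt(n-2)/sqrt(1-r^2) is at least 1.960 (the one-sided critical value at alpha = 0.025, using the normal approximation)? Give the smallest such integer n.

r√(n−2)/√(1−r²) ≥ 1.960  ⇔  n−2 ≥ (1.960)²·(1−r²)/r²
(1−r²)/r² = (1−0.240100)/0.240100 = 3.1649
n ≥ 2 + 3.8416·3.1649 = 2 + 12.1583 = 14.1583
⌈14.1583⌉ = 15

15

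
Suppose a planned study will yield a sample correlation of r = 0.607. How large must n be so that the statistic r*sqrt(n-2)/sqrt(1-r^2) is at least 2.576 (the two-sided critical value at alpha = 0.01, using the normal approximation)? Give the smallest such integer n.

14

Need r·√(n−2)/√(1−r²) ≥ 2.576
√(n−2) ≥ 2.576·√(1−0.368449) / 0.607 = 2.576·0.794702 / 0.607 = 3.3726
n−2 ≥ 11.3744  ⇒  n ≥ 13.3744
Smallest integer n = 14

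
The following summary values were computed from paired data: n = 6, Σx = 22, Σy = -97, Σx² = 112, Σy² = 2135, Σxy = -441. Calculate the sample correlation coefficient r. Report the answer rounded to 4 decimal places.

S_xy = nΣxy − ΣxΣy = 6·(-441) − 22·(-97) = -2646 − (-2134) = -512
S_xx = nΣx² − (Σx)² = 6·112 − 22² = 672 − 484 = 188
S_yy = nΣy² − (Σy)² = 6·2135 − (-97)² = 12810 − 9409 = 3401
r = S_xy / √(S_xx·S_yy) = -512 / √(188·3401) = -512 / √639388 = -512 / 799.6174 = -0.6403

-0.6403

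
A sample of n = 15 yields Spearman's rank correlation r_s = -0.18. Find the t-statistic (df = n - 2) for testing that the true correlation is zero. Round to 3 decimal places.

-0.660

1 − r_s² = 1 − 0.0324 = 0.9676;  √(1−r_s²) = 0.983667
√(n−2) = √13 = 3.605551
t = r_s·√(n−2)/√(1−r_s²) = -0.18 · 3.605551 / 0.983667 = -0.660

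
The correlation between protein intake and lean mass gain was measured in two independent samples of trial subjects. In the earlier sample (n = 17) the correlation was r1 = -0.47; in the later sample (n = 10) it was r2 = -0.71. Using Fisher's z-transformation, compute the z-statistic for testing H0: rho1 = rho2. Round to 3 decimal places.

z1 = atanh(-0.47) = -0.510070,  z2 = atanh(-0.71) = -0.887184
SE = √(1/(n1−3) + 1/(n2−3)) = √(1/14 + 1/7) = √(0.0714286 + 0.1428571) = √0.2142857 = 0.462910
z = (z1 − z2)/SE = (-0.510070 − (-0.887184)) / 0.462910 = 0.377114 / 0.462910 = 0.815

0.815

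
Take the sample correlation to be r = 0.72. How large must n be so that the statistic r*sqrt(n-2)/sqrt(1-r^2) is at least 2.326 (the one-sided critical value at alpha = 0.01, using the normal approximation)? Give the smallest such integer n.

r√(n−2)/√(1−r²) ≥ 2.326  ⇔  n−2 ≥ (2.326)²·(1−r²)/r²
(1−r²)/r² = (1−0.5184)/0.5184 = 0.9290
n ≥ 2 + 5.410276·0.9290 = 2 + 5.0261 = 7.0261
⌈7.0261⌉ = 8

8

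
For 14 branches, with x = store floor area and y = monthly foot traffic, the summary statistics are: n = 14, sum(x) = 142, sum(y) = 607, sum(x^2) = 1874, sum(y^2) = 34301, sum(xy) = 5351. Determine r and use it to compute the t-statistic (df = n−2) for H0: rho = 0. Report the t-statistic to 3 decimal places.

S_xy = nΣxy − ΣxΣy = 14·5351 − 142·607 = 74914 − 86194 = -11280
S_xx = nΣx² − (Σx)² = 14·1874 − 142² = 26236 − 20164 = 6072
S_yy = nΣy² − (Σy)² = 14·34301 − 607² = 480214 − 368449 = 111765
r = S_xy / √(S_xx·S_yy) = -11280 / √(6072·111765) = -11280 / √678637080 = -11280 / 26050.6637 = -0.4330
t = r·√(n−2)/√(1−r²) = -0.4330·√12 / √(1−0.187489) = -1.499956 / 0.901394 = -1.664

-1.664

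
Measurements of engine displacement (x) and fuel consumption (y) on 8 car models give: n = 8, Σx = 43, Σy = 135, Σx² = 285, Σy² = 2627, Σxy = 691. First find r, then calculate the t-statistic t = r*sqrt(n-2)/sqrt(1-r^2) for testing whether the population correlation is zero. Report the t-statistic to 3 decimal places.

-0.639

Numerator: nΣxy − (Σx)(Σy) = 8·691 − (43)(135) = -277
Denominator: √[(nΣx²−(Σx)²)(nΣy²−(Σy)²)]
  nΣx²−(Σx)² = 8·285 − 1849 = 431;  nΣy²−(Σy)² = 8·2627 − 18225 = 2791
  √(431·2791) = √1202921 = 1096.7776
r = -277 / 1096.7776 = -0.2526
t = r·√(n−2)/√(1−r²) = -0.2526·√6 / √(1−0.063807) = -0.618741 / 0.967571 = -0.639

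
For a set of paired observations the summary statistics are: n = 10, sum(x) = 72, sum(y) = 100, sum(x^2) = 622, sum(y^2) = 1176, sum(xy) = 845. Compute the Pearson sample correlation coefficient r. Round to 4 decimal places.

0.9257

S_xy = nΣxy − ΣxΣy = 10·845 − 72·100 = 8450 − 7200 = 1250
S_xx = nΣx² − (Σx)² = 10·622 − 72² = 6220 − 5184 = 1036
S_yy = nΣy² − (Σy)² = 10·1176 − 100² = 11760 − 10000 = 1760
r = S_xy / √(S_xx·S_yy) = 1250 / √(1036·1760) = 1250 / √1823360 = 1250 / 1350.3185 = 0.9257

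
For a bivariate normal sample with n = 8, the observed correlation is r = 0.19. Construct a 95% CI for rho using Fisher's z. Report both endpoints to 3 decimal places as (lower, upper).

z_r = atanh(0.19) = 0.192337;  SE = 1/√(n−3) = 1/√5 = 0.447214
z-limits: 0.192337 ± 1.960·0.447214 = 0.192337 ± 0.876539 = [-0.684202, 1.068876]
ρ-limits: (tanh -0.684202, tanh 1.068876) = (-0.594, 0.789)

(-0.594, 0.789)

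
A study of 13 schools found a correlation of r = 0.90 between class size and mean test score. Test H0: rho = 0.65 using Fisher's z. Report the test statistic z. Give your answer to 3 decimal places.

z_r = atanh(0.90) = 1.472219,  z_0 = atanh(0.65) = 0.775299
SE = 1/√(n−3) = 1/√10 = 0.316228
z = (z_r − z_0)/SE = (1.472219 − 0.775299) / 0.316228 = 0.696920 / 0.316228 = 2.204

2.204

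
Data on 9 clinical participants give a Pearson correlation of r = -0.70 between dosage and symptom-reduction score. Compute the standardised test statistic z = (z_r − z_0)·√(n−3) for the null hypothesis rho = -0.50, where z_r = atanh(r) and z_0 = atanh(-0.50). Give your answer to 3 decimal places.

-0.779

z_r = atanh(-0.70) = -0.867301,  z_0 = atanh(-0.50) = -0.549306
SE = 1/√(n−3) = 1/√6 = 0.408248
z = (z_r − z_0)/SE = (-0.867301 − (-0.549306)) / 0.408248 = -0.317995 / 0.408248 = -0.779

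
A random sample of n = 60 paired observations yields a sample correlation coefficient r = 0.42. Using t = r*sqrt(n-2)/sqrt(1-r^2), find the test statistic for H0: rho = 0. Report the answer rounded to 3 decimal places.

3.525

t = r·√(n−2) / √(1−r²) with r = 0.42, n = 60
  = 0.42·√58 / √(1 − 0.1764)
  = 0.42·7.615773 / 0.907524
  = 3.198625 / 0.907524 = 3.525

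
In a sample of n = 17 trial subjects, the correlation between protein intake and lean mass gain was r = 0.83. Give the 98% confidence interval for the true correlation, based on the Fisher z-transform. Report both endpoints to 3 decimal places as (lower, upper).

(0.513, 0.948)

Fisher z: z_r = atanh(r) = ½·ln((1+0.83)/(1−0.83)) = 1.188136
SE(z) = 1/√(n−3) = 1/√14 = 0.267261
98% ⇒ z* = 2.326; margin = 2.326·0.267261 = 0.621649
CI on z-scale: (0.566487, 1.809785)
Back-transform: tanh(0.566487) = 0.512775, tanh(1.809785) = 0.947810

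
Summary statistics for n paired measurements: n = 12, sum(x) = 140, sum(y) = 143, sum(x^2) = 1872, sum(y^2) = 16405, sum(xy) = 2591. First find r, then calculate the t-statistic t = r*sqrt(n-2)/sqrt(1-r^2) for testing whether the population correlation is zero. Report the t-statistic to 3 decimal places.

Numerator: nΣxy − (Σx)(Σy) = 12·2591 − (140)(143) = 11072
Denominator: √[(nΣx²−(Σx)²)(nΣy²−(Σy)²)]
  nΣx²−(Σx)² = 12·1872 − 19600 = 2864;  nΣy²−(Σy)² = 12·16405 − 20449 = 176411
  √(2864·176411) = √505241104 = 22477.5689
r = 11072 / 22477.5689 = 0.4926
t = r·√(n−2)/√(1−r²) = 0.4926·√10 / √(1−0.242655) = 1.557738 / 0.870256 = 1.790

1.790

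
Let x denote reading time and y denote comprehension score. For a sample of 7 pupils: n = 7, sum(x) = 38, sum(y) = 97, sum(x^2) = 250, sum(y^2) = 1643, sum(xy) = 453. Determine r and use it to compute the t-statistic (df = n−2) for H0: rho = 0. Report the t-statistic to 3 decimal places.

Numerator: nΣxy − (Σx)(Σy) = 7·453 − (38)(97) = -515
Denominator: √[(nΣx²−(Σx)²)(nΣy²−(Σy)²)]
  nΣx²−(Σx)² = 7·250 − 1444 = 306;  nΣy²−(Σy)² = 7·1643 − 9409 = 2092
  √(306·2092) = √640152 = 800.0950
r = -515 / 800.0950 = -0.6437
t = r·√(n−2)/√(1−r²) = -0.6437·√5 / √(1−0.414350) = -1.439357 / 0.765278 = -1.881

-1.881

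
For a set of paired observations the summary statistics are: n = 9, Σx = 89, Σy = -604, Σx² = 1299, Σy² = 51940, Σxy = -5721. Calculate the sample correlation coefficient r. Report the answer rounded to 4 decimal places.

S_xy = nΣxy − ΣxΣy = 9·(-5721) − 89·(-604) = -51489 − (-53756) = 2267
S_xx = nΣx² − (Σx)² = 9·1299 − 89² = 11691 − 7921 = 3770
S_yy = nΣy² − (Σy)² = 9·51940 − (-604)² = 467460 − 364816 = 102644
r = S_xy / √(S_xx·S_yy) = 2267 / √(3770·102644) = 2267 / √386967880 = 2267 / 19671.4992 = 0.1152

0.1152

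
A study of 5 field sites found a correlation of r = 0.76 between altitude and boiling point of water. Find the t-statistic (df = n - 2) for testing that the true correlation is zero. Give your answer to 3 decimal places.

2.025

t = r·√(n−2) / √(1−r²) with r = 0.76, n = 5
  = 0.76·√3 / √(1 − 0.5776)
  = 0.76·1.732051 / 0.649923
  = 1.316359 / 0.649923 = 2.025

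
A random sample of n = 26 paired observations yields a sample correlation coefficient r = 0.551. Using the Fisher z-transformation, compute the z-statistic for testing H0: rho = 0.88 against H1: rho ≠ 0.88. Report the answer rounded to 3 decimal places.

-3.625

z_r = atanh(0.551) = 0.619816,  z_0 = atanh(0.88) = 1.375768
SE = 1/√(n−3) = 1/√23 = 0.208514
z = (z_r − z_0)/SE = (0.619816 − 1.375768) / 0.208514 = -0.755952 / 0.208514 = -3.625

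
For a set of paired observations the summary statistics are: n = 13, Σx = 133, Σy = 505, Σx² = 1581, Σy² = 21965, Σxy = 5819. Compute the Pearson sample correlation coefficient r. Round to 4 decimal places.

S_xy = nΣxy − ΣxΣy = 13·5819 − 133·505 = 75647 − 67165 = 8482
S_xx = nΣx² − (Σx)² = 13·1581 − 133² = 20553 − 17689 = 2864
S_yy = nΣy² − (Σy)² = 13·21965 − 505² = 285545 − 255025 = 30520
r = S_xy / √(S_xx·S_yy) = 8482 / √(2864·30520) = 8482 / √87409280 = 8482 / 9349.2930 = 0.9072

0.9072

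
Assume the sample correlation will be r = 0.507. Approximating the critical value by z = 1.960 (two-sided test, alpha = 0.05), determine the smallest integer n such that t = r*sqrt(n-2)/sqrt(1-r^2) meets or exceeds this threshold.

14

Need r·√(n−2)/√(1−r²) ≥ 1.960
√(n−2) ≥ 1.960·√(1−0.257049) / 0.507 = 1.960·0.861946 / 0.507 = 3.3322
n−2 ≥ 11.1036  ⇒  n ≥ 13.1036
Smallest integer n = 14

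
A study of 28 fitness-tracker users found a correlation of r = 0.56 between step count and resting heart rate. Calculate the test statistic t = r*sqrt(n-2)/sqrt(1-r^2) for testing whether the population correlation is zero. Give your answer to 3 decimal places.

3.447

t = r·√(n−2) / √(1−r²) with r = 0.56, n = 28
  = 0.56·√26 / √(1 − 0.3136)
  = 0.56·5.099020 / 0.828493
  = 2.855451 / 0.828493 = 3.447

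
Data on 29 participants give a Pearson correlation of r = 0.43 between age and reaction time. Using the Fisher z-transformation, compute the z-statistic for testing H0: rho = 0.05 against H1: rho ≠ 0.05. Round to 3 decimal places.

2.090

Fisher z: atanh(0.43) = 0.459897, atanh(0.05) = 0.050042
z = (z_r − z_0)·√(n−3) = (0.459897 − 0.050042)·√26 = 0.409855 · 5.099020 = 2.090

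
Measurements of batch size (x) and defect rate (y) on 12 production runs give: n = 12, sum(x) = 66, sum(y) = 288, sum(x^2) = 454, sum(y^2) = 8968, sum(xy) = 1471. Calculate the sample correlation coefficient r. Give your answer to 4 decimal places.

-0.2612

Numerator: nΣxy − (Σx)(Σy) = 12·1471 − (66)(288) = -1356
Denominator: √[(nΣx²−(Σx)²)(nΣy²−(Σy)²)]
  nΣx²−(Σx)² = 12·454 − 4356 = 1092;  nΣy²−(Σy)² = 12·8968 − 82944 = 24672
  √(1092·24672) = √26941824 = 5190.5514
r = -1356 / 5190.5514 = -0.2612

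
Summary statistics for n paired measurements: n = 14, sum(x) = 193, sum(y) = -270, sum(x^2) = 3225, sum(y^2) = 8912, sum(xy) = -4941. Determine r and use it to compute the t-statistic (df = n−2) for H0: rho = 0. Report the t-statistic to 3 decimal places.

S_xy = nΣxy − ΣxΣy = 14·(-4941) − 193·(-270) = -69174 − (-52110) = -17064
S_xx = nΣx² − (Σx)² = 14·3225 − 193² = 45150 − 37249 = 7901
S_yy = nΣy² − (Σy)² = 14·8912 − (-270)² = 124768 − 72900 = 51868
r = S_xy / √(S_xx·S_yy) = -17064 / √(7901·51868) = -17064 / √409809068 = -17064 / 20243.7415 = -0.8429
t = r·√(n−2)/√(1−r²) = -0.8429·√12 / √(1−0.710480) = -2.919891 / 0.538071 = -5.427

-5.427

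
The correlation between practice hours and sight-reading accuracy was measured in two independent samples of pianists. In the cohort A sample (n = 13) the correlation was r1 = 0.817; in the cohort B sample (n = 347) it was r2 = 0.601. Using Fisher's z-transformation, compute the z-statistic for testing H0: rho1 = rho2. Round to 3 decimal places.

z1 = atanh(0.817) = 1.147728,  z2 = atanh(0.601) = 0.694711
SE = √(1/(n1−3) + 1/(n2−3)) = √(1/10 + 1/344) = √(0.1000000 + 0.0029070) = √0.1029070 = 0.320791
z = (z1 − z2)/SE = (1.147728 − 0.694711) / 0.320791 = 0.453017 / 0.320791 = 1.412

1.412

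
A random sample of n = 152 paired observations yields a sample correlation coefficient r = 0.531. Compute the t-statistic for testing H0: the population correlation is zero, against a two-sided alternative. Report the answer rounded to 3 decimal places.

7.675

1 − r² = 1 − 0.281961 = 0.718039;  √(1−r²) = 0.847372
√(n−2) = √150 = 12.247449
t = r·√(n−2)/√(1−r²) = 0.531 · 12.247449 / 0.847372 = 7.675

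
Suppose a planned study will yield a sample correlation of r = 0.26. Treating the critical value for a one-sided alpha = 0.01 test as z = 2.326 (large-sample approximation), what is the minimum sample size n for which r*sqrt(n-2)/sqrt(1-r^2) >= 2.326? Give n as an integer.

77

Need r·√(n−2)/√(1−r²) ≥ 2.326
√(n−2) ≥ 2.326·√(1−0.0676) / 0.26 = 2.326·0.965609 / 0.26 = 8.6385
n−2 ≥ 74.6237  ⇒  n ≥ 76.6237
Smallest integer n = 77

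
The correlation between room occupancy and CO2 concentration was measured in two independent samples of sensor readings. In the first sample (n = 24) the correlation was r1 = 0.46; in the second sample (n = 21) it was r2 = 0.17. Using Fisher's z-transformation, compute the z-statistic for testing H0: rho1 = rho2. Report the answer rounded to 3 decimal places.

Fisher z-transforms: z1 = atanh(0.46) = 0.497311, z2 = atanh(0.17) = 0.171667; difference d = 0.325644
Var(d) = 1/21 + 1/18 = 0.0476190 + 0.0555556 = 0.1031746
z = d/√Var(d) = 0.325644 / √0.1031746 = 0.325644 / 0.321208 = 1.014

1.014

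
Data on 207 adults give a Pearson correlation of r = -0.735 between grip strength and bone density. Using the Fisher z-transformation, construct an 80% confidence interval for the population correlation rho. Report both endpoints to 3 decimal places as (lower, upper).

z_r = atanh(-0.735) = -0.939516;  SE = 1/√(n−3) = 1/√204 = 0.070014
z-limits: -0.939516 ± 1.282·0.070014 = -0.939516 ± 0.089758 = [-1.029274, -0.849758]
ρ-limits: (tanh -1.029274, tanh -0.849758) = (-0.774, -0.691)

(-0.774, -0.691)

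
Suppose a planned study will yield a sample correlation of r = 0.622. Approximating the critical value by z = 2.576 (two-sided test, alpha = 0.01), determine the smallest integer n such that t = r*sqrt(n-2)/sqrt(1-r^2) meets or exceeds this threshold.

13

r√(n−2)/√(1−r²) ≥ 2.576  ⇔  n−2 ≥ (2.576)²·(1−r²)/r²
(1−r²)/r² = (1−0.386884)/0.386884 = 1.5848
n ≥ 2 + 6.635776·1.5848 = 2 + 10.5164 = 12.5164
⌈12.5164⌉ = 13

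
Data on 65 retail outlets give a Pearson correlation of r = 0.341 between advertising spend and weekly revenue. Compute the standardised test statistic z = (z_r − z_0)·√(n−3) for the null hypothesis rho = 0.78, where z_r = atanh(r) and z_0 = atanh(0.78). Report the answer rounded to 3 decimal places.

z_r = atanh(0.341) = 0.355224,  z_0 = atanh(0.78) = 1.045371
SE = 1/√(n−3) = 1/√62 = 0.127000
z = (z_r − z_0)/SE = (0.355224 − 1.045371) / 0.127000 = -0.690147 / 0.127000 = -5.434

-5.434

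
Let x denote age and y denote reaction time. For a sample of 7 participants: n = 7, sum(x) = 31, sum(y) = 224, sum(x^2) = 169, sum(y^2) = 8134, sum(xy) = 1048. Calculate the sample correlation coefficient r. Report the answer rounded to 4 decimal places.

S_xy = nΣxy − ΣxΣy = 7·1048 − 31·224 = 7336 − 6944 = 392
S_xx = nΣx² − (Σx)² = 7·169 − 31² = 1183 − 961 = 222
S_yy = nΣy² − (Σy)² = 7·8134 − 224² = 56938 − 50176 = 6762
r = S_xy / √(S_xx·S_yy) = 392 / √(222·6762) = 392 / √1501164 = 392 / 1225.2200 = 0.3199

0.3199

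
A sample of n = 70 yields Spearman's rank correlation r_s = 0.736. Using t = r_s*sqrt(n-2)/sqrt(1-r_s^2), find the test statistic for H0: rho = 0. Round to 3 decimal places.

1 − r_s² = 1 − 0.541696 = 0.458304;  √(1−r_s²) = 0.676982
√(n−2) = √68 = 8.246211
t = r_s·√(n−2)/√(1−r_s²) = 0.736 · 8.246211 / 0.676982 = 8.965

8.965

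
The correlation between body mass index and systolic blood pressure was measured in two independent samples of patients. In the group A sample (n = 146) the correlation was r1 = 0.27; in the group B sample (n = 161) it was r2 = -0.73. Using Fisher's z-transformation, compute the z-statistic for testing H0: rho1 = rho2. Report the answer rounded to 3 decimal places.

Fisher z-transforms: z1 = atanh(0.27) = 0.276864, z2 = atanh(-0.73) = -0.928727; difference d = 1.205591
Var(d) = 1/143 + 1/158 = 0.0069930 + 0.0063291 = 0.0133221
z = d/√Var(d) = 1.205591 / √0.0133221 = 1.205591 / 0.115421 = 10.445

10.445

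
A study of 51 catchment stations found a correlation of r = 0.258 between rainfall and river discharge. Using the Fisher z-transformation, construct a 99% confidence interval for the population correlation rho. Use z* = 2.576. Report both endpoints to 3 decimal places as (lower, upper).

Fisher z: z_r = atanh(r) = ½·ln((1+0.258)/(1−0.258)) = 0.263965
SE(z) = 1/√(n−3) = 1/√48 = 0.144338
99% ⇒ z* = 2.576; margin = 2.576·0.144338 = 0.371815
CI on z-scale: (-0.107850, 0.635780)
Back-transform: tanh(-0.107850) = -0.107434, tanh(0.635780) = 0.562019

(-0.107, 0.562)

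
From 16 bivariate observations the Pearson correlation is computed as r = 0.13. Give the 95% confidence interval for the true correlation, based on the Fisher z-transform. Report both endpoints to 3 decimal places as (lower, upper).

z_r = atanh(0.13) = 0.130740;  SE = 1/√(n−3) = 1/√13 = 0.277350
z-limits: 0.130740 ± 1.960·0.277350 = 0.130740 ± 0.543606 = [-0.412866, 0.674346]
ρ-limits: (tanh -0.412866, tanh 0.674346) = (-0.391, 0.588)

(-0.391, 0.588)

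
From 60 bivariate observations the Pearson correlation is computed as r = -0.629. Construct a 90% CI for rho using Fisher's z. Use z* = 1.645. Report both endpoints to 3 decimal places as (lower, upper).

(-0.743, -0.479)

Fisher z: z_r = atanh(r) = ½·ln((1+(-0.629))/(1−(-0.629))) = -0.739760
SE(z) = 1/√(n−3) = 1/√57 = 0.132453
90% ⇒ z* = 1.645; margin = 1.645·0.132453 = 0.217885
CI on z-scale: (-0.957645, -0.521875)
Back-transform: tanh(-0.957645) = -0.743225, tanh(-0.521875) = -0.479146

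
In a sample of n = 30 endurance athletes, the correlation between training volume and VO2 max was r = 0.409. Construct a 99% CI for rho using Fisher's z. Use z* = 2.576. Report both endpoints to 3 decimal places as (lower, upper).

(-0.061, 0.731)

z_r = atanh(0.409) = 0.434410;  SE = 1/√(n−3) = 1/√27 = 0.192450
z-limits: 0.434410 ± 2.576·0.192450 = 0.434410 ± 0.495751 = [-0.061341, 0.930161]
ρ-limits: (tanh -0.061341, tanh 0.930161) = (-0.061, 0.731)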